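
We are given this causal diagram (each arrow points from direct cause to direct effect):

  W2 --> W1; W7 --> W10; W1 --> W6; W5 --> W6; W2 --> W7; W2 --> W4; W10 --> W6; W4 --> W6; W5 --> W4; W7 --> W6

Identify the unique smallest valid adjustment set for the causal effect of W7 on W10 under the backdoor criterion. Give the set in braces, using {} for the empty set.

{}

Variables eligible for adjustment (non-descendants of W7, excluding W7 and W10): {W1, W2, W4, W5}.
Backdoor paths from W7 to W10:
  P1: W7 <- W2 -> W1 -> W6 <- W10
  P2: W7 <- W2 -> W4 <- W5 -> W6 <- W10
  P3: W7 <- W2 -> W4 -> W6 <- W10
Each backdoor path contains an unconditioned collider, so every path is already blocked with the empty conditioning set:
  P1: blocked at collider W6 (neither it nor any descendant is in the conditioning set).
  P2: blocked at collider W4 (neither it nor any descendant is in the conditioning set).
  P3: blocked at collider W6 (neither it nor any descendant is in the conditioning set).
The empty set is therefore the unique smallest valid set.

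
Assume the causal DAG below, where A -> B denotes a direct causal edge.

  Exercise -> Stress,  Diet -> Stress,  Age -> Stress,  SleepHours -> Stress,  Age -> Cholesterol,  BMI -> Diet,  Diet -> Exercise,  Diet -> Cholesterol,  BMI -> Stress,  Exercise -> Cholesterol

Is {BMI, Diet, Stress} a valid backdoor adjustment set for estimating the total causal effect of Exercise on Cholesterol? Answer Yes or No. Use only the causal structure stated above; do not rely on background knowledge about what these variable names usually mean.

Backdoor paths from Exercise to Cholesterol (paths whose first edge points into Exercise):
  P1: Exercise <- Diet <- BMI -> Stress <- Age -> Cholesterol
  P2: Exercise <- Diet -> Cholesterol
  P3: Exercise <- Diet -> Stress <- Age -> Cholesterol
Condition 1 (no descendant of Exercise in the set): FAILS — Stress is a descendant of Exercise.
Condition 2 (every backdoor path blocked by {BMI, Diet, Stress}):
  P1: blocked at chain node Diet ∈ conditioning set.
  P2: blocked at fork node Diet ∈ conditioning set.
  P3: blocked at fork node Diet ∈ conditioning set.
{BMI, Diet, Stress} does not satisfy the backdoor criterion.

No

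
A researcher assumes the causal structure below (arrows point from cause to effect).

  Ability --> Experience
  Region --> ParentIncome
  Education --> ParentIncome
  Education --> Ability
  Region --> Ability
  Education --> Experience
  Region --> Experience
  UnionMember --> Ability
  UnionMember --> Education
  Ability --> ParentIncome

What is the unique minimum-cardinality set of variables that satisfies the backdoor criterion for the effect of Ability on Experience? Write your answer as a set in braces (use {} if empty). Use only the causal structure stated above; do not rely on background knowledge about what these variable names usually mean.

Variables eligible for adjustment (non-descendants of Ability, excluding Ability and Experience): {Education, Region, UnionMember}.
Backdoor paths from Ability to Experience:
  P1: Ability <- UnionMember -> Education -> Experience
  P2: Ability <- UnionMember -> Education -> ParentIncome <- Region -> Experience
  P3: Ability <- Education -> Experience
  P4: Ability <- Education -> ParentIncome <- Region -> Experience
  P5: Ability <- Region -> Experience
  P6: Ability <- Region -> ParentIncome <- Education -> Experience
The empty set is not sufficient: P1 (Ability <- UnionMember -> Education -> Experience) has no collider blocking it and no conditioned non-collider, so it is open.
Try {Education, Region}:
  P1: blocked at chain node Education ∈ conditioning set.
  P2: blocked at chain node Education ∈ conditioning set.
  P3: blocked at fork node Education ∈ conditioning set.
  P4: blocked at fork node Education ∈ conditioning set.
  P5: blocked at fork node Region ∈ conditioning set.
  P6: blocked at fork node Region ∈ conditioning set.
{Education, Region} contains no descendant of Ability and blocks every backdoor path.
Every element of {Education, Region} is needed (dropping Education leaves P1 open; dropping Region leaves P5 open), so no proper subset is valid.
Among all size-2 subsets of the eligible variables, only {Education, Region} blocks every backdoor path, so it is the unique smallest valid adjustment set.

{Education, Region}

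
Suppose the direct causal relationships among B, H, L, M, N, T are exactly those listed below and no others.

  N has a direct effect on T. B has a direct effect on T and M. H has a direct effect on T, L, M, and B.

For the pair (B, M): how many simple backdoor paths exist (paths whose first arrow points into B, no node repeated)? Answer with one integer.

A backdoor path from B to M is any simple undirected path whose first edge points into B (i.e. leaves B via a parent).
Parents of B: {H}.
Enumerating:
  P1: B <- H -> M
That exhausts the simple backdoor paths. Count: 1.

1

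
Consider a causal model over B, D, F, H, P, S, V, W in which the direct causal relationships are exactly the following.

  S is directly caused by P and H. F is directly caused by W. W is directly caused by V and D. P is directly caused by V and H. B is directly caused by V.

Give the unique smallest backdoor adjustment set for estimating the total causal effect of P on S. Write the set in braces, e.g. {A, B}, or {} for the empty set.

Variables eligible for adjustment (non-descendants of P, excluding P and S): {B, D, F, H, V, W}.
Backdoor paths from P to S:
  P1: P <- H -> S
The empty set is not sufficient: P1 (P <- H -> S) has no collider blocking it and no conditioned non-collider, so it is open.
Try {H}:
  P1: blocked at fork node H ∈ conditioning set.
{H} contains no descendant of P and blocks every backdoor path.
No other singleton works — e.g. {V} leaves P1 open — so {H} is the unique smallest valid adjustment set.

{H}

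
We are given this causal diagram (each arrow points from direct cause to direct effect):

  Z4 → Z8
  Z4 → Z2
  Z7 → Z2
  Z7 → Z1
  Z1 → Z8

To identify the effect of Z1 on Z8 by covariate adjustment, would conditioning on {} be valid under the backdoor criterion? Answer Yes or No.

Backdoor paths from Z1 to Z8 (paths whose first edge points into Z1):
  P1: Z1 <- Z7 -> Z2 <- Z4 -> Z8
Condition 1 (no descendant of Z1 in the set): holds — descendants of Z1 are {Z8}; none are in {}.
Condition 2 (every backdoor path blocked by {}):
  P1: blocked at collider Z2 (neither it nor any descendant is in the conditioning set).
{} satisfies the backdoor criterion.

Yes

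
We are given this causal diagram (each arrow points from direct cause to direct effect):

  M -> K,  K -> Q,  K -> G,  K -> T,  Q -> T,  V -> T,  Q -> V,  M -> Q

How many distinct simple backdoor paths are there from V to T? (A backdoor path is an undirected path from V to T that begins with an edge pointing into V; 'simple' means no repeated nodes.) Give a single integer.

3

A backdoor path from V to T is any simple undirected path whose first edge points into V (i.e. leaves V via a parent).
Parents of V: {Q}.
Enumerating:
  P1: V <- Q <- M -> K -> T
  P2: V <- Q <- K -> T
  P3: V <- Q -> T
That exhausts the simple backdoor paths. Count: 3.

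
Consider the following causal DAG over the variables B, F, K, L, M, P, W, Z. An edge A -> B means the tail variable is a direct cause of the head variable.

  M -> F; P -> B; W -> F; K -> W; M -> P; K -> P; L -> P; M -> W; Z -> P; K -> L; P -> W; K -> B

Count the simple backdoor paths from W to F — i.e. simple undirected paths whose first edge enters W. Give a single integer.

5

A backdoor path from W to F is any simple undirected path whose first edge points into W (i.e. leaves W via a parent).
Parents of W: {K, M, P}.
Enumerating:
  P1: W <- K -> L -> P <- M -> F
  P2: W <- K -> P <- M -> F
  P3: W <- K -> B <- P <- M -> F
  P4: W <- M -> F
  P5: W <- P <- M -> F
That exhausts the simple backdoor paths. Count: 5.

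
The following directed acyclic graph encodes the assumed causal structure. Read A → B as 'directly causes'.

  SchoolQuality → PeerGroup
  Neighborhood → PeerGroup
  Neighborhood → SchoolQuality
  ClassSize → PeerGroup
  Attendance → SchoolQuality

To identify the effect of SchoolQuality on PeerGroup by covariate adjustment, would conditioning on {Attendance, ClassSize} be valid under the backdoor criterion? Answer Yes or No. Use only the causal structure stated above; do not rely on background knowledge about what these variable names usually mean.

Backdoor paths from SchoolQuality to PeerGroup (paths whose first edge points into SchoolQuality):
  P1: SchoolQuality <- Neighborhood -> PeerGroup
Condition 1 (no descendant of SchoolQuality in the set): holds — descendants of SchoolQuality are {PeerGroup}; none are in {Attendance, ClassSize}.
Condition 2 (every backdoor path blocked by {Attendance, ClassSize}):
  P1: open — no interior node is in the conditioning set.
{Attendance, ClassSize} does not satisfy the backdoor criterion.

No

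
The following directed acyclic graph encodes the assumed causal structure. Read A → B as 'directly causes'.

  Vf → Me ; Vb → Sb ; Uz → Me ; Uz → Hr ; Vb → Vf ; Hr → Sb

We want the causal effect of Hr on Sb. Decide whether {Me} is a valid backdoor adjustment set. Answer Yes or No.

No

Backdoor paths from Hr to Sb (paths whose first edge points into Hr):
  P1: Hr <- Uz -> Me <- Vf <- Vb -> Sb
Condition 1 (no descendant of Hr in the set): holds — descendants of Hr are {Sb}; none are in {Me}.
Condition 2 (every backdoor path blocked by {Me}):
  P1: open — collider(s) Me are conditioned on (or have a conditioned descendant) and no non-collider on the path is in the set.
{Me} does not satisfy the backdoor criterion.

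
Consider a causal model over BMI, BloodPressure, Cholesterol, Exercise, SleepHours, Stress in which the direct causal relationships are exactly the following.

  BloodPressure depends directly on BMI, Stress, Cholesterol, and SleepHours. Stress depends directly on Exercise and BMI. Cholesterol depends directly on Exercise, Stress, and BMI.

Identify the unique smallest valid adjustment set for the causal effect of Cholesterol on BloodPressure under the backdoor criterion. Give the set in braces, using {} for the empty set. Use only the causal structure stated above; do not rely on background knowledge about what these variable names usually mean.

{BMI, Stress}

Variables eligible for adjustment (non-descendants of Cholesterol, excluding Cholesterol and BloodPressure): {BMI, Exercise, SleepHours, Stress}.
Backdoor paths from Cholesterol to BloodPressure:
  P1: Cholesterol <- Exercise -> Stress <- BMI -> BloodPressure
  P2: Cholesterol <- Exercise -> Stress -> BloodPressure
  P3: Cholesterol <- BMI -> Stress -> BloodPressure
  P4: Cholesterol <- BMI -> BloodPressure
  P5: Cholesterol <- Stress <- BMI -> BloodPressure
  P6: Cholesterol <- Stress -> BloodPressure
The empty set is not sufficient: P2 (Cholesterol <- Exercise -> Stress -> BloodPressure) has no collider blocking it and no conditioned non-collider, so it is open.
Try {BMI, Stress}:
  P1: blocked at fork node BMI ∈ conditioning set.
  P2: blocked at chain node Stress ∈ conditioning set.
  P3: blocked at fork node BMI ∈ conditioning set.
  P4: blocked at fork node BMI ∈ conditioning set.
  P5: blocked at chain node Stress ∈ conditioning set.
  P6: blocked at fork node Stress ∈ conditioning set.
{BMI, Stress} contains no descendant of Cholesterol and blocks every backdoor path.
Every element of {BMI, Stress} is needed (dropping BMI leaves P1 open; dropping Stress leaves P2 open), so no proper subset is valid.
Among all size-2 subsets of the eligible variables, only {BMI, Stress} blocks every backdoor path, so it is the unique smallest valid adjustment set.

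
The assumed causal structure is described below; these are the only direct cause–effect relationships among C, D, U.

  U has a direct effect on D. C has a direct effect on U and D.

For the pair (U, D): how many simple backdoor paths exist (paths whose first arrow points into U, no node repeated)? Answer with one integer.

A backdoor path from U to D is any simple undirected path whose first edge points into U (i.e. leaves U via a parent).
Parents of U: {C}.
Enumerating:
  P1: U <- C -> D
That exhausts the simple backdoor paths. Count: 1.

1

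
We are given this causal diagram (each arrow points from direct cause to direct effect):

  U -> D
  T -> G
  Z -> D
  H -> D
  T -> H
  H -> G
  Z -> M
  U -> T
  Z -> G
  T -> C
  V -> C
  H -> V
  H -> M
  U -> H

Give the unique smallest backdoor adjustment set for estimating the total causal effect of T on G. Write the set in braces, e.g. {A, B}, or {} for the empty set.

{U}

Variables eligible for adjustment (non-descendants of T, excluding T and G): {U, Z}.
Backdoor paths from T to G:
  P1: T <- U -> H -> G
  P2: T <- U -> H -> D <- Z -> G
  P3: T <- U -> H -> M <- Z -> G
  P4: T <- U -> D <- H -> G
  P5: T <- U -> D <- H -> M <- Z -> G
  P6: T <- U -> D <- Z -> G
  P7: T <- U -> D <- Z -> M <- H -> G
The empty set is not sufficient: P1 (T <- U -> H -> G) has no collider blocking it and no conditioned non-collider, so it is open.
Try {U}:
  P1: blocked at fork node U ∈ conditioning set.
  P2: blocked at fork node U ∈ conditioning set.
  P3: blocked at fork node U ∈ conditioning set.
  P4: blocked at fork node U ∈ conditioning set.
  P5: blocked at fork node U ∈ conditioning set.
  P6: blocked at fork node U ∈ conditioning set.
  P7: blocked at fork node U ∈ conditioning set.
{U} contains no descendant of T and blocks every backdoor path.
No other singleton works — e.g. {Z} leaves P1 open — so {U} is the unique smallest valid adjustment set.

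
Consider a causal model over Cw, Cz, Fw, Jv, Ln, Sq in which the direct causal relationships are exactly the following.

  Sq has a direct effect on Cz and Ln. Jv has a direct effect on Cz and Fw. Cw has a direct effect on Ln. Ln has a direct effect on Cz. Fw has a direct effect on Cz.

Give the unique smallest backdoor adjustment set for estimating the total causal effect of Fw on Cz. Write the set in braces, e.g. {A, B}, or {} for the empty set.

{Jv}

Variables eligible for adjustment (non-descendants of Fw, excluding Fw and Cz): {Cw, Jv, Ln, Sq}.
Backdoor paths from Fw to Cz:
  P1: Fw <- Jv -> Cz
The empty set is not sufficient: P1 (Fw <- Jv -> Cz) has no collider blocking it and no conditioned non-collider, so it is open.
Try {Jv}:
  P1: blocked at fork node Jv ∈ conditioning set.
{Jv} contains no descendant of Fw and blocks every backdoor path.
No other singleton works — e.g. {Cw} leaves P1 open — so {Jv} is the unique smallest valid adjustment set.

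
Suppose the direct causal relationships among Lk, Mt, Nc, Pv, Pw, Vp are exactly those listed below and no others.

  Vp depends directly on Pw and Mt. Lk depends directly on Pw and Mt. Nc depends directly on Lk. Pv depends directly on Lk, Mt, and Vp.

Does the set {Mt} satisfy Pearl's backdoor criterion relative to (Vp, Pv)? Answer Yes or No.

Backdoor paths from Vp to Pv (paths whose first edge points into Vp):
  P1: Vp <- Mt -> Lk -> Pv
  P2: Vp <- Mt -> Pv
  P3: Vp <- Pw -> Lk <- Mt -> Pv
  P4: Vp <- Pw -> Lk -> Pv
Condition 1 (no descendant of Vp in the set): holds — descendants of Vp are {Pv}; none are in {Mt}.
Condition 2 (every backdoor path blocked by {Mt}):
  P1: blocked at fork node Mt ∈ conditioning set.
  P2: blocked at fork node Mt ∈ conditioning set.
  P3: blocked at collider Lk (neither it nor any descendant is in the conditioning set).
  P4: open — no interior node is in the conditioning set.
{Mt} does not satisfy the backdoor criterion.

No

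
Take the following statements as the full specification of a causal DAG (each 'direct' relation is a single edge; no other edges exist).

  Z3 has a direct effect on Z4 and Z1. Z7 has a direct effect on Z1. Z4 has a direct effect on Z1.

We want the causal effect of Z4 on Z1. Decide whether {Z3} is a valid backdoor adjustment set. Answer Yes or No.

Yes

Backdoor paths from Z4 to Z1 (paths whose first edge points into Z4):
  P1: Z4 <- Z3 -> Z1
Condition 1 (no descendant of Z4 in the set): holds — descendants of Z4 are {Z1}; none are in {Z3}.
Condition 2 (every backdoor path blocked by {Z3}):
  P1: blocked at fork node Z3 ∈ conditioning set.
{Z3} satisfies the backdoor criterion.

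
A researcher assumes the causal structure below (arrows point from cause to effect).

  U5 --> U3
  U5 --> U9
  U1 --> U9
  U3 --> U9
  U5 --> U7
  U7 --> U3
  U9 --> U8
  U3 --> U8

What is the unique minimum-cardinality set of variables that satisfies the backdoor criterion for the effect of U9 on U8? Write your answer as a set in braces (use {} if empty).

Variables eligible for adjustment (non-descendants of U9, excluding U9 and U8): {U1, U3, U5, U7}.
Backdoor paths from U9 to U8:
  P1: U9 <- U5 -> U7 -> U3 -> U8
  P2: U9 <- U5 -> U3 -> U8
  P3: U9 <- U3 -> U8
The empty set is not sufficient: P1 (U9 <- U5 -> U7 -> U3 -> U8) has no collider blocking it and no conditioned non-collider, so it is open.
Try {U3}:
  P1: blocked at chain node U3 ∈ conditioning set.
  P2: blocked at chain node U3 ∈ conditioning set.
  P3: blocked at fork node U3 ∈ conditioning set.
{U3} contains no descendant of U9 and blocks every backdoor path.
No other singleton works — e.g. {U5} leaves P3 open — so {U3} is the unique smallest valid adjustment set.

{U3}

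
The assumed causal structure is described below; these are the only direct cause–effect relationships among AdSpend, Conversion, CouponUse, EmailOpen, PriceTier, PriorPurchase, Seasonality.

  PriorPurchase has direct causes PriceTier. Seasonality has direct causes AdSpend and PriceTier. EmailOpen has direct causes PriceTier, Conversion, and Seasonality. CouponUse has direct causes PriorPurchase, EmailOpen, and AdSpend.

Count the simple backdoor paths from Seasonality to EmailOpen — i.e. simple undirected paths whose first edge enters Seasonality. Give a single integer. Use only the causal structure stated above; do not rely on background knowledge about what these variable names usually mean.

A backdoor path from Seasonality to EmailOpen is any simple undirected path whose first edge points into Seasonality (i.e. leaves Seasonality via a parent).
Parents of Seasonality: {AdSpend, PriceTier}.
Enumerating:
  P1: Seasonality <- AdSpend -> CouponUse <- PriorPurchase <- PriceTier -> EmailOpen
  P2: Seasonality <- AdSpend -> CouponUse <- EmailOpen
  P3: Seasonality <- PriceTier -> PriorPurchase -> CouponUse <- EmailOpen
  P4: Seasonality <- PriceTier -> EmailOpen
That exhausts the simple backdoor paths. Count: 4.

4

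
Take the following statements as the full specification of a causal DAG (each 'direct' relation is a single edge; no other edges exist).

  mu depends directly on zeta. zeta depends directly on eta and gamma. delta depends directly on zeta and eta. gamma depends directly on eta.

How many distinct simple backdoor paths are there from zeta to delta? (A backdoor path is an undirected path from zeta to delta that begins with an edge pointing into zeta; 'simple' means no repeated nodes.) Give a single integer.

A backdoor path from zeta to delta is any simple undirected path whose first edge points into zeta (i.e. leaves zeta via a parent).
Parents of zeta: {eta, gamma}.
Enumerating:
  P1: zeta <- eta -> delta
  P2: zeta <- gamma <- eta -> delta
That exhausts the simple backdoor paths. Count: 2.

2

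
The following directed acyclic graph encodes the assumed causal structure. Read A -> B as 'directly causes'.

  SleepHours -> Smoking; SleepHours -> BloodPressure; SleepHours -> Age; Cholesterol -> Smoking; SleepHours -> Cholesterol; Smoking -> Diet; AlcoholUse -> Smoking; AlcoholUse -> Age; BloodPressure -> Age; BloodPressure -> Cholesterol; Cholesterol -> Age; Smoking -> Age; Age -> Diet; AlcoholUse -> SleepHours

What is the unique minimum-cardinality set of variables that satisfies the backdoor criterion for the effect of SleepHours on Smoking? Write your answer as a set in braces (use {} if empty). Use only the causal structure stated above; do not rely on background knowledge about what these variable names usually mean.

{AlcoholUse}

Variables eligible for adjustment (non-descendants of SleepHours, excluding SleepHours and Smoking): {AlcoholUse}.
Backdoor paths from SleepHours to Smoking:
  P1: SleepHours <- AlcoholUse -> Smoking
  P2: SleepHours <- AlcoholUse -> Age <- BloodPressure -> Cholesterol -> Smoking
  P3: SleepHours <- AlcoholUse -> Age <- Cholesterol -> Smoking
  P4: SleepHours <- AlcoholUse -> Age <- Smoking
  P5: SleepHours <- AlcoholUse -> Age -> Diet <- Smoking
The empty set is not sufficient: P1 (SleepHours <- AlcoholUse -> Smoking) has no collider blocking it and no conditioned non-collider, so it is open.
Try {AlcoholUse}:
  P1: blocked at fork node AlcoholUse ∈ conditioning set.
  P2: blocked at fork node AlcoholUse ∈ conditioning set.
  P3: blocked at fork node AlcoholUse ∈ conditioning set.
  P4: blocked at fork node AlcoholUse ∈ conditioning set.
  P5: blocked at fork node AlcoholUse ∈ conditioning set.
{AlcoholUse} contains no descendant of SleepHours and blocks every backdoor path.
{AlcoholUse} is the unique smallest valid adjustment set.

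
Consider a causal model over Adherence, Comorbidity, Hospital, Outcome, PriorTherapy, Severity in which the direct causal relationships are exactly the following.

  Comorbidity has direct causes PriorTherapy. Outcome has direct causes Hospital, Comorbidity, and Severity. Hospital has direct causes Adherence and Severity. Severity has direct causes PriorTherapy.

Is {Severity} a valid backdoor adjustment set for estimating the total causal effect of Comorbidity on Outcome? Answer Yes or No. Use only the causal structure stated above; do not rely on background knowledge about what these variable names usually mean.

Yes

Backdoor paths from Comorbidity to Outcome (paths whose first edge points into Comorbidity):
  P1: Comorbidity <- PriorTherapy -> Severity -> Hospital -> Outcome
  P2: Comorbidity <- PriorTherapy -> Severity -> Outcome
Condition 1 (no descendant of Comorbidity in the set): holds — descendants of Comorbidity are {Outcome}; none are in {Severity}.
Condition 2 (every backdoor path blocked by {Severity}):
  P1: blocked at chain node Severity ∈ conditioning set.
  P2: blocked at chain node Severity ∈ conditioning set.
{Severity} satisfies the backdoor criterion.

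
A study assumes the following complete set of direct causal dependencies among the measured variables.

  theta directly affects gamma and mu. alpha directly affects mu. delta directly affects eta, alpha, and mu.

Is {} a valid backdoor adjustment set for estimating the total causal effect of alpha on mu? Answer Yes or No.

Backdoor paths from alpha to mu (paths whose first edge points into alpha):
  P1: alpha <- delta -> mu
Condition 1 (no descendant of alpha in the set): holds — descendants of alpha are {mu}; none are in {}.
Condition 2 (every backdoor path blocked by {}):
  P1: open — no interior node is in the conditioning set.
{} does not satisfy the backdoor criterion.

No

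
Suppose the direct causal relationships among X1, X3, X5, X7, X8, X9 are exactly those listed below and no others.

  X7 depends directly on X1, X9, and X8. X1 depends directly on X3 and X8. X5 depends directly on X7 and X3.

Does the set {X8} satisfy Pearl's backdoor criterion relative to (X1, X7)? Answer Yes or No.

Backdoor paths from X1 to X7 (paths whose first edge points into X1):
  P1: X1 <- X8 -> X7
  P2: X1 <- X3 -> X5 <- X7
Condition 1 (no descendant of X1 in the set): holds — descendants of X1 are {X5, X7}; none are in {X8}.
Condition 2 (every backdoor path blocked by {X8}):
  P1: blocked at fork node X8 ∈ conditioning set.
  P2: blocked at collider X5 (neither it nor any descendant is in the conditioning set).
{X8} satisfies the backdoor criterion.

Yes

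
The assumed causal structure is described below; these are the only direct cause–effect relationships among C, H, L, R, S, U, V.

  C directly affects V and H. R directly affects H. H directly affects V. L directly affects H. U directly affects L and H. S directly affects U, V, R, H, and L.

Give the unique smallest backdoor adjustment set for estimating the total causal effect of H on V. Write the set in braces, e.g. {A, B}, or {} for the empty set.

Variables eligible for adjustment (non-descendants of H, excluding H and V): {C, L, R, S, U}.
Backdoor paths from H to V:
  P1: H <- C -> V
  P2: H <- S -> V
  P3: H <- U <- S -> V
  P4: H <- U -> L <- S -> V
  P5: H <- R <- S -> V
  P6: H <- L <- S -> V
  P7: H <- L <- U <- S -> V
The empty set is not sufficient: P1 (H <- C -> V) has no collider blocking it and no conditioned non-collider, so it is open.
Try {C, S}:
  P1: blocked at fork node C ∈ conditioning set.
  P2: blocked at fork node S ∈ conditioning set.
  P3: blocked at fork node S ∈ conditioning set.
  P4: blocked at collider L (neither it nor any descendant is in the conditioning set).
  P5: blocked at fork node S ∈ conditioning set.
  P6: blocked at fork node S ∈ conditioning set.
  P7: blocked at fork node S ∈ conditioning set.
{C, S} contains no descendant of H and blocks every backdoor path.
Every element of {C, S} is needed (dropping C leaves P1 open; dropping S leaves P2 open), so no proper subset is valid.
Among all size-2 subsets of the eligible variables, only {C, S} blocks every backdoor path, so it is the unique smallest valid adjustment set.

{C, S}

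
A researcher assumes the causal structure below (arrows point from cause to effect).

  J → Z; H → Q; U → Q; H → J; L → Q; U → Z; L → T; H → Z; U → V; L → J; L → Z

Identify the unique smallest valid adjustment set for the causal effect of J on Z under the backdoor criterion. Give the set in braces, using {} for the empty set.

Variables eligible for adjustment (non-descendants of J, excluding J and Z): {H, L, Q, T, U, V}.
Backdoor paths from J to Z:
  P1: J <- H -> Q <- U -> Z
  P2: J <- H -> Q <- L -> Z
  P3: J <- H -> Z
  P4: J <- L -> Q <- U -> Z
  P5: J <- L -> Q <- H -> Z
  P6: J <- L -> Z
The empty set is not sufficient: P3 (J <- H -> Z) has no collider blocking it and no conditioned non-collider, so it is open.
Try {H, L}:
  P1: blocked at fork node H ∈ conditioning set.
  P2: blocked at fork node H ∈ conditioning set.
  P3: blocked at fork node H ∈ conditioning set.
  P4: blocked at fork node L ∈ conditioning set.
  P5: blocked at fork node L ∈ conditioning set.
  P6: blocked at fork node L ∈ conditioning set.
{H, L} contains no descendant of J and blocks every backdoor path.
Every element of {H, L} is needed (dropping H leaves P3 open; dropping L leaves P6 open), so no proper subset is valid.
Among all size-2 subsets of the eligible variables, only {H, L} blocks every backdoor path, so it is the unique smallest valid adjustment set.

{H, L}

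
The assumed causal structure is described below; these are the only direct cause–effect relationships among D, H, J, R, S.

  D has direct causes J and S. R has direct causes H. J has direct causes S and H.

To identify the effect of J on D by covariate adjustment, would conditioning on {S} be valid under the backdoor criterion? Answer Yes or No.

Backdoor paths from J to D (paths whose first edge points into J):
  P1: J <- S -> D
Condition 1 (no descendant of J in the set): holds — descendants of J are {D}; none are in {S}.
Condition 2 (every backdoor path blocked by {S}):
  P1: blocked at fork node S ∈ conditioning set.
{S} satisfies the backdoor criterion.

Yes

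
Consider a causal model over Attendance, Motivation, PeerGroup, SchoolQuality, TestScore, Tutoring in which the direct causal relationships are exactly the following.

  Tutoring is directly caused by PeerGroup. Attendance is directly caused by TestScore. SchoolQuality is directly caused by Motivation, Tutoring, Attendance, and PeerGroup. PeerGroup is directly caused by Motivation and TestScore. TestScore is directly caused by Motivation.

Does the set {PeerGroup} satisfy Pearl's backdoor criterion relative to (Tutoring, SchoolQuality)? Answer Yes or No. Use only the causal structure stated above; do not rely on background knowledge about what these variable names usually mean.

Backdoor paths from Tutoring to SchoolQuality (paths whose first edge points into Tutoring):
  P1: Tutoring <- PeerGroup <- Motivation -> TestScore -> Attendance -> SchoolQuality
  P2: Tutoring <- PeerGroup <- Motivation -> SchoolQuality
  P3: Tutoring <- PeerGroup <- TestScore <- Motivation -> SchoolQuality
  P4: Tutoring <- PeerGroup <- TestScore -> Attendance -> SchoolQuality
  P5: Tutoring <- PeerGroup -> SchoolQuality
Condition 1 (no descendant of Tutoring in the set): holds — descendants of Tutoring are {SchoolQuality}; none are in {PeerGroup}.
Condition 2 (every backdoor path blocked by {PeerGroup}):
  P1: blocked at chain node PeerGroup ∈ conditioning set.
  P2: blocked at chain node PeerGroup ∈ conditioning set.
  P3: blocked at chain node PeerGroup ∈ conditioning set.
  P4: blocked at chain node PeerGroup ∈ conditioning set.
  P5: blocked at fork node PeerGroup ∈ conditioning set.
{PeerGroup} satisfies the backdoor criterion.

Yes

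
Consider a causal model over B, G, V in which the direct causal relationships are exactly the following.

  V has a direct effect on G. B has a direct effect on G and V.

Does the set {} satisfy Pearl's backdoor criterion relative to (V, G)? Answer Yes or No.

Backdoor paths from V to G (paths whose first edge points into V):
  P1: V <- B -> G
Condition 1 (no descendant of V in the set): holds — descendants of V are {G}; none are in {}.
Condition 2 (every backdoor path blocked by {}):
  P1: open — no interior node is in the conditioning set.
{} does not satisfy the backdoor criterion.

No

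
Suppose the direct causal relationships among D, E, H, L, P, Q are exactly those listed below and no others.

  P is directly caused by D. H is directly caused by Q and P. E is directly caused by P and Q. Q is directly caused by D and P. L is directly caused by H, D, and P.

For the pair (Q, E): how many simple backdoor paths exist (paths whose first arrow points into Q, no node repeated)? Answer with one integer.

4

A backdoor path from Q to E is any simple undirected path whose first edge points into Q (i.e. leaves Q via a parent).
Parents of Q: {D, P}.
Enumerating:
  P1: Q <- D -> P -> E
  P2: Q <- D -> L <- P -> E
  P3: Q <- D -> L <- H <- P -> E
  P4: Q <- P -> E
That exhausts the simple backdoor paths. Count: 4.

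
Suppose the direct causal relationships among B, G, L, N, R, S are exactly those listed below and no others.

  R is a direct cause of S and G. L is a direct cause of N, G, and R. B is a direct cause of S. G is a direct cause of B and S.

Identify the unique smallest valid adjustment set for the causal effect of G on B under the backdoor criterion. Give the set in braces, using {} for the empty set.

{}

Variables eligible for adjustment (non-descendants of G, excluding G and B): {L, N, R}.
Backdoor paths from G to B:
  P1: G <- L -> R -> S <- B
  P2: G <- R -> S <- B
Each backdoor path contains an unconditioned collider, so every path is already blocked with the empty conditioning set:
  P1: blocked at collider S (neither it nor any descendant is in the conditioning set).
  P2: blocked at collider S (neither it nor any descendant is in the conditioning set).
The empty set is therefore the unique smallest valid set.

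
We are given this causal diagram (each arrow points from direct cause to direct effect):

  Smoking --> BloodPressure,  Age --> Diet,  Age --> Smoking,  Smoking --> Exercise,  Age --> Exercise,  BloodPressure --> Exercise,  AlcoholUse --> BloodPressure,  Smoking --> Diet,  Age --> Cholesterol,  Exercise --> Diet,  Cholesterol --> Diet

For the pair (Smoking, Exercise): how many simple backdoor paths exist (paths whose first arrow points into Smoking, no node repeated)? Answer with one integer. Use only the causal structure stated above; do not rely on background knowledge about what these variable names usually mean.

3

A backdoor path from Smoking to Exercise is any simple undirected path whose first edge points into Smoking (i.e. leaves Smoking via a parent).
Parents of Smoking: {Age}.
Enumerating:
  P1: Smoking <- Age -> Cholesterol -> Diet <- Exercise
  P2: Smoking <- Age -> Exercise
  P3: Smoking <- Age -> Diet <- Exercise
That exhausts the simple backdoor paths. Count: 3.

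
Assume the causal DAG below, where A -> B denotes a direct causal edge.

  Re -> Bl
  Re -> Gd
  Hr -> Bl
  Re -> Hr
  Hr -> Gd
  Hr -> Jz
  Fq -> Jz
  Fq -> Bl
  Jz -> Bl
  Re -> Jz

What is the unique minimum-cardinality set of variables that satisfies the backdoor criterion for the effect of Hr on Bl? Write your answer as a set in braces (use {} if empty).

{Re}

Variables eligible for adjustment (non-descendants of Hr, excluding Hr and Bl): {Fq, Re}.
Backdoor paths from Hr to Bl:
  P1: Hr <- Re -> Jz <- Fq -> Bl
  P2: Hr <- Re -> Jz -> Bl
  P3: Hr <- Re -> Bl
The empty set is not sufficient: P2 (Hr <- Re -> Jz -> Bl) has no collider blocking it and no conditioned non-collider, so it is open.
Try {Re}:
  P1: blocked at fork node Re ∈ conditioning set.
  P2: blocked at fork node Re ∈ conditioning set.
  P3: blocked at fork node Re ∈ conditioning set.
{Re} contains no descendant of Hr and blocks every backdoor path.
No other singleton works — e.g. {Fq} leaves P2 open — so {Re} is the unique smallest valid adjustment set.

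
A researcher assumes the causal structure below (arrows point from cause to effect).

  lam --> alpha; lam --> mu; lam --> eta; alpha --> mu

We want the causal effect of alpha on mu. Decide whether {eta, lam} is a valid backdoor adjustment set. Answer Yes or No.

Yes

Backdoor paths from alpha to mu (paths whose first edge points into alpha):
  P1: alpha <- lam -> mu
Condition 1 (no descendant of alpha in the set): holds — descendants of alpha are {mu}; none are in {eta, lam}.
Condition 2 (every backdoor path blocked by {eta, lam}):
  P1: blocked at fork node lam ∈ conditioning set.
{eta, lam} satisfies the backdoor criterion.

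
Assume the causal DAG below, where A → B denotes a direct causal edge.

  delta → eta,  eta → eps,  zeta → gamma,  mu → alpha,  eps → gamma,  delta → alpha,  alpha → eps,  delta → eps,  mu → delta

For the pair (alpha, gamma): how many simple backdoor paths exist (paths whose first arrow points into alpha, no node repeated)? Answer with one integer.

A backdoor path from alpha to gamma is any simple undirected path whose first edge points into alpha (i.e. leaves alpha via a parent).
Parents of alpha: {delta, mu}.
Enumerating:
  P1: alpha <- mu -> delta -> eta -> eps -> gamma
  P2: alpha <- mu -> delta -> eps -> gamma
  P3: alpha <- delta -> eta -> eps -> gamma
  P4: alpha <- delta -> eps -> gamma
That exhausts the simple backdoor paths. Count: 4.

4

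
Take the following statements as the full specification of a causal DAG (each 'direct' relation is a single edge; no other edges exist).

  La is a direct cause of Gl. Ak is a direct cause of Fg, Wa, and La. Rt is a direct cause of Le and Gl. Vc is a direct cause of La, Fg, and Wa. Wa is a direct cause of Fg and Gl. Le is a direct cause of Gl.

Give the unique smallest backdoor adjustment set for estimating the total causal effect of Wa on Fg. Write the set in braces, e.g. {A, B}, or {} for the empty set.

{Ak, Vc}

Variables eligible for adjustment (non-descendants of Wa, excluding Wa and Fg): {Ak, La, Le, Rt, Vc}.
Backdoor paths from Wa to Fg:
  P1: Wa <- Vc -> La <- Ak -> Fg
  P2: Wa <- Vc -> Fg
  P3: Wa <- Ak -> La <- Vc -> Fg
  P4: Wa <- Ak -> Fg
The empty set is not sufficient: P2 (Wa <- Vc -> Fg) has no collider blocking it and no conditioned non-collider, so it is open.
Try {Ak, Vc}:
  P1: blocked at fork node Vc ∈ conditioning set.
  P2: blocked at fork node Vc ∈ conditioning set.
  P3: blocked at fork node Ak ∈ conditioning set.
  P4: blocked at fork node Ak ∈ conditioning set.
{Ak, Vc} contains no descendant of Wa and blocks every backdoor path.
Every element of {Ak, Vc} is needed (dropping Ak leaves P4 open; dropping Vc leaves P2 open), so no proper subset is valid.
Among all size-2 subsets of the eligible variables, only {Ak, Vc} blocks every backdoor path, so it is the unique smallest valid adjustment set.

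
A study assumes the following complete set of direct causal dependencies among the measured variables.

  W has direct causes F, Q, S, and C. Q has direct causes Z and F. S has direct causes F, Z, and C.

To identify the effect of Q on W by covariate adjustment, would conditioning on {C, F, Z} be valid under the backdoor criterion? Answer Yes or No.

Backdoor paths from Q to W (paths whose first edge points into Q):
  P1: Q <- Z -> S <- F -> W
  P2: Q <- Z -> S <- C -> W
  P3: Q <- Z -> S -> W
  P4: Q <- F -> S <- C -> W
  P5: Q <- F -> S -> W
  P6: Q <- F -> W
Condition 1 (no descendant of Q in the set): holds — descendants of Q are {W}; none are in {C, F, Z}.
Condition 2 (every backdoor path blocked by {C, F, Z}):
  P1: blocked at fork node Z ∈ conditioning set.
  P2: blocked at fork node Z ∈ conditioning set.
  P3: blocked at fork node Z ∈ conditioning set.
  P4: blocked at fork node F ∈ conditioning set.
  P5: blocked at fork node F ∈ conditioning set.
  P6: blocked at fork node F ∈ conditioning set.
{C, F, Z} satisfies the backdoor criterion.

Yes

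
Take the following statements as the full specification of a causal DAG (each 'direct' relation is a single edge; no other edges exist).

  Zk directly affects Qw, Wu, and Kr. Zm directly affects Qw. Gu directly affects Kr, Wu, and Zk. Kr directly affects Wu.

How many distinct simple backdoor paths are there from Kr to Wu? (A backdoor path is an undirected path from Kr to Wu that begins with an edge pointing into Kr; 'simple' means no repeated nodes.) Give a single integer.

4

A backdoor path from Kr to Wu is any simple undirected path whose first edge points into Kr (i.e. leaves Kr via a parent).
Parents of Kr: {Gu, Zk}.
Enumerating:
  P1: Kr <- Gu -> Zk -> Wu
  P2: Kr <- Gu -> Wu
  P3: Kr <- Zk <- Gu -> Wu
  P4: Kr <- Zk -> Wu
That exhausts the simple backdoor paths. Count: 4.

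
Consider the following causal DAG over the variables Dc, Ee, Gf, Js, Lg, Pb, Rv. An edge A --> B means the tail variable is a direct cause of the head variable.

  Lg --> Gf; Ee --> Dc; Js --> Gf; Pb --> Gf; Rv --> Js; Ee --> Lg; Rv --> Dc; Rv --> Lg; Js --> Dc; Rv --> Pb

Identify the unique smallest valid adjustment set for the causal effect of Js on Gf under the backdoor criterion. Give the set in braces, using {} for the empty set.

Variables eligible for adjustment (non-descendants of Js, excluding Js and Gf): {Ee, Lg, Pb, Rv}.
Backdoor paths from Js to Gf:
  P1: Js <- Rv -> Pb -> Gf
  P2: Js <- Rv -> Dc <- Ee -> Lg -> Gf
  P3: Js <- Rv -> Lg -> Gf
The empty set is not sufficient: P1 (Js <- Rv -> Pb -> Gf) has no collider blocking it and no conditioned non-collider, so it is open.
Try {Rv}:
  P1: blocked at fork node Rv ∈ conditioning set.
  P2: blocked at fork node Rv ∈ conditioning set.
  P3: blocked at fork node Rv ∈ conditioning set.
{Rv} contains no descendant of Js and blocks every backdoor path.
No other singleton works — e.g. {Ee} leaves P1 open — so {Rv} is the unique smallest valid adjustment set.

{Rv}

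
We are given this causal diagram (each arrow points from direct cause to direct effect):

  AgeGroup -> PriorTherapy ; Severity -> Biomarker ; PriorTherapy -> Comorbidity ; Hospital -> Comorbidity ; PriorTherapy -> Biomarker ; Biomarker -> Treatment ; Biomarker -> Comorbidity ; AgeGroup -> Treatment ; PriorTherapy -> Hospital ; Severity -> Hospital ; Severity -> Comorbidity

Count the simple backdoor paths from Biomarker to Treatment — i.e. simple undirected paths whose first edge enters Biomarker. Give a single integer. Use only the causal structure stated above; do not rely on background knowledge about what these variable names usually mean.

5

A backdoor path from Biomarker to Treatment is any simple undirected path whose first edge points into Biomarker (i.e. leaves Biomarker via a parent).
Parents of Biomarker: {PriorTherapy, Severity}.
Enumerating:
  P1: Biomarker <- PriorTherapy <- AgeGroup -> Treatment
  P2: Biomarker <- Severity -> Hospital <- PriorTherapy <- AgeGroup -> Treatment
  P3: Biomarker <- Severity -> Hospital -> Comorbidity <- PriorTherapy <- AgeGroup -> Treatment
  P4: Biomarker <- Severity -> Comorbidity <- PriorTherapy <- AgeGroup -> Treatment
  P5: Biomarker <- Severity -> Comorbidity <- Hospital <- PriorTherapy <- AgeGroup -> Treatment
That exhausts the simple backdoor paths. Count: 5.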